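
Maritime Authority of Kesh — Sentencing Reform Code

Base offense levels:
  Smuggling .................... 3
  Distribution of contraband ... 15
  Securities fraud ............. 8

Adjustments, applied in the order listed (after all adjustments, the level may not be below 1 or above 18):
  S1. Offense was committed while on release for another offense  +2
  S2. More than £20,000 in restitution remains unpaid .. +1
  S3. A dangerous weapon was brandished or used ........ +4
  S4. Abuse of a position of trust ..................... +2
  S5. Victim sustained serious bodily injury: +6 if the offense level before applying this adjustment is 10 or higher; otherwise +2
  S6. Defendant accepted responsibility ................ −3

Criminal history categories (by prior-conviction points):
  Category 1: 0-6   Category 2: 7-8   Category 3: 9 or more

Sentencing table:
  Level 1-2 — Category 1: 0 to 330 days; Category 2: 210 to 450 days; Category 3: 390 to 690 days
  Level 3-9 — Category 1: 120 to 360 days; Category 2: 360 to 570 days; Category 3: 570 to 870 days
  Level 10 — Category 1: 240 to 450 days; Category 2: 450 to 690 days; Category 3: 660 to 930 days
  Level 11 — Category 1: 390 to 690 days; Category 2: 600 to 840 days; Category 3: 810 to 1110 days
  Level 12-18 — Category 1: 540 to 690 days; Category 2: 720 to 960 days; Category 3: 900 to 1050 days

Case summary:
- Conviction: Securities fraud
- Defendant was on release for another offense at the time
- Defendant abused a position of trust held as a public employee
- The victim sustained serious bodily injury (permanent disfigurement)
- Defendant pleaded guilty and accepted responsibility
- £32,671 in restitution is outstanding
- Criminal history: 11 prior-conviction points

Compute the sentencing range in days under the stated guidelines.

Base offense level for securities fraud: 8.
S1 applies: 8 + 2 = 10.
S2 applies: 10 + 1 = 11.
S4 applies: 11 + 2 = 13.
S5 applies (level before this adjustment is 13 ≥ 10, so +6): 13 + 6 = 19.
S6 applies: 19 − 3 = 16.
Final offense level: 16.
Criminal history: 11 prior points → Category 3 (9+).
Level 16 falls in the 12-18 band.
Grid: Level 12-18 × Category 3 = 900-1050 days.

900-1050 days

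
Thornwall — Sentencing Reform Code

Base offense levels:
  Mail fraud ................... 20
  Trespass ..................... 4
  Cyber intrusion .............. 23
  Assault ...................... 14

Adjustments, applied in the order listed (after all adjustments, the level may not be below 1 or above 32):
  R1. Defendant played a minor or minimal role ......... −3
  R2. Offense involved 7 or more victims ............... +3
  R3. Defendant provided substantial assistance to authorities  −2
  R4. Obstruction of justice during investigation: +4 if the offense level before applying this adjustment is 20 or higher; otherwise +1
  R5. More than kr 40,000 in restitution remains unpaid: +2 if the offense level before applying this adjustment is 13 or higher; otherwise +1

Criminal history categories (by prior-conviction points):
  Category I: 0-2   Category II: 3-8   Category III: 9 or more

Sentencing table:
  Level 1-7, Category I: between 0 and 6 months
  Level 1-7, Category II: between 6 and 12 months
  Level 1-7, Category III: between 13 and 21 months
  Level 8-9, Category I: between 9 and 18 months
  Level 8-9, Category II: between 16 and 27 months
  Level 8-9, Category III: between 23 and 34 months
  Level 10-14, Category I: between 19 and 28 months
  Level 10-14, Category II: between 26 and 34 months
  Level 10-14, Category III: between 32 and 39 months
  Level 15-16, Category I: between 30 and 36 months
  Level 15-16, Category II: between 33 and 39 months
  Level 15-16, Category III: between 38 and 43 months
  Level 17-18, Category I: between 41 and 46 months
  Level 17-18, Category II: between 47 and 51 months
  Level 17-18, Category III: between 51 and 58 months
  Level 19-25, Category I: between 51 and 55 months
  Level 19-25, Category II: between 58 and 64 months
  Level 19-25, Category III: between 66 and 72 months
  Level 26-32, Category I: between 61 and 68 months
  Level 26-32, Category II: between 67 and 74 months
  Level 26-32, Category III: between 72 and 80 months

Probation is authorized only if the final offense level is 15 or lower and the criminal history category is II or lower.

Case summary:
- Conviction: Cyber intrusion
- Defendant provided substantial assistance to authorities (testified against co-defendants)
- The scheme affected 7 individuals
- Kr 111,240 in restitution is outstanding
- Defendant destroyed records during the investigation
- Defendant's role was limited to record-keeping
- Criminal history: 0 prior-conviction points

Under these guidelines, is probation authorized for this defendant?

Base offense level for cyber intrusion: 23.
R1 applies: 23 − 3 = 20.
R2 applies: 20 + 3 = 23.
R3 applies: 23 − 2 = 21.
R4 applies (level before this adjustment is 21 ≥ 20, so +4): 21 + 4 = 25.
R5 applies (level before this adjustment is 25 ≥ 13, so +2): 25 + 2 = 27.
Final offense level: 27.
Criminal history: 0 prior points → Category I (0-2).
Level 27 falls in the 26-32 band.
Grid: Level 26-32 × Category I = 61-68 months.
Probation check: level 27 > 15 and category I ≤ II → not eligible.

No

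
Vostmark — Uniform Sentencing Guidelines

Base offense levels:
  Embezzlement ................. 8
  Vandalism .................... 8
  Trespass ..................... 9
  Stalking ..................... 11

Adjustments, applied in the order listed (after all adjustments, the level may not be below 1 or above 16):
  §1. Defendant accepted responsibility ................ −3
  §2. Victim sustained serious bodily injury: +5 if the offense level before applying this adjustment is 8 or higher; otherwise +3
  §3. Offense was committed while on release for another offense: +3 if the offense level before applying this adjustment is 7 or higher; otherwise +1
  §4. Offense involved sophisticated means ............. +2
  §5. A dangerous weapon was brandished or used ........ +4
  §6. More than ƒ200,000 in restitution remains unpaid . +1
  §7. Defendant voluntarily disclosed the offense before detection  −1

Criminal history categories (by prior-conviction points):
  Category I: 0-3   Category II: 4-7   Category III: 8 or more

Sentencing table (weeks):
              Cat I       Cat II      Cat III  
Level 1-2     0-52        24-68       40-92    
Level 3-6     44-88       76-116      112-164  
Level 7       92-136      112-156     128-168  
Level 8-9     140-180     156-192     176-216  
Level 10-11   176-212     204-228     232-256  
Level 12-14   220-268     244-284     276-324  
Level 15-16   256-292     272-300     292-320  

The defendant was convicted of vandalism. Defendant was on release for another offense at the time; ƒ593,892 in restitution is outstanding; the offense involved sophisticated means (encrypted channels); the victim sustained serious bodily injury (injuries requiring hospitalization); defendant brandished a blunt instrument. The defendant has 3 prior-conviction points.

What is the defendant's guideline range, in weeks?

256-292 weeks

Base offense level for vandalism: 8.
§2 applies (level before this adjustment is 8 ≥ 8, so +5): 8 + 5 = 13.
§3 applies (level before this adjustment is 13 ≥ 7, so +3): 13 + 3 = 16.
§4 applies: 16 + 2 = 18.
§5 applies: 18 + 4 = 22.
§6 applies: 22 + 1 = 23.
§7 does not apply.
Level 23 exceeds the maximum of 16; capped at 16.
Final offense level: 16.
Criminal history: 3 prior points → Category I (0-3).
Level 16 falls in the 15-16 band.
Grid: Level 15-16 × Category I = 256-292 weeks.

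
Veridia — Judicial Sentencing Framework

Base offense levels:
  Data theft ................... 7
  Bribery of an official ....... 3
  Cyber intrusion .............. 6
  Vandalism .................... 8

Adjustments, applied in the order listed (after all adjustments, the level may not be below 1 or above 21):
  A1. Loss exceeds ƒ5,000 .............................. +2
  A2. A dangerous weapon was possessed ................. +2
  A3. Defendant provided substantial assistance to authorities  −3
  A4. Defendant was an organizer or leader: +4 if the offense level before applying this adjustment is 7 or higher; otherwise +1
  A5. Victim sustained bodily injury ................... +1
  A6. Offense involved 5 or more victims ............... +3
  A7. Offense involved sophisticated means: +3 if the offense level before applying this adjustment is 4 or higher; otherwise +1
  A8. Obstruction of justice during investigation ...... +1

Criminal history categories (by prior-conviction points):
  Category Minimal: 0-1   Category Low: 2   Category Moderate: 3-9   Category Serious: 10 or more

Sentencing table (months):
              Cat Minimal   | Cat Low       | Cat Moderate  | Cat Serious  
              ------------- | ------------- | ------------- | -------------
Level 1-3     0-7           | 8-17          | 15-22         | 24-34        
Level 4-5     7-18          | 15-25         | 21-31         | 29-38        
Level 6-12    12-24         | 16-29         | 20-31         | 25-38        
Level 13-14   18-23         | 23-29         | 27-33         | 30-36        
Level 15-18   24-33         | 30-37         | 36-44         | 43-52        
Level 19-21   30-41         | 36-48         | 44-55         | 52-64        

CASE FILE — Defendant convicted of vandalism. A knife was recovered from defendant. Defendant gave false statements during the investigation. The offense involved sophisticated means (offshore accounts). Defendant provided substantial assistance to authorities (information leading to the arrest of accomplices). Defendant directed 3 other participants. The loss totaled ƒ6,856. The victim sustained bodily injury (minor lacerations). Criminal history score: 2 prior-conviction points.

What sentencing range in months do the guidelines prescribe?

30-37 months

Base offense level for vandalism: 8.
A1 applies: 8 + 2 = 10.
A2 applies: 10 + 2 = 12.
A3 applies: 12 − 3 = 9.
A4 applies (level before this adjustment is 9 ≥ 7, so +4): 9 + 4 = 13.
A5 applies: 13 + 1 = 14.
A6 does not apply.
A7 applies (level before this adjustment is 14 ≥ 4, so +3): 14 + 3 = 17.
A8 applies: 17 + 1 = 18.
Final offense level: 18.
Criminal history: 2 prior points → Category Low (2).
Level 18 falls in the 15-18 band.
Grid: Level 15-18 × Category Low = 30-37 months.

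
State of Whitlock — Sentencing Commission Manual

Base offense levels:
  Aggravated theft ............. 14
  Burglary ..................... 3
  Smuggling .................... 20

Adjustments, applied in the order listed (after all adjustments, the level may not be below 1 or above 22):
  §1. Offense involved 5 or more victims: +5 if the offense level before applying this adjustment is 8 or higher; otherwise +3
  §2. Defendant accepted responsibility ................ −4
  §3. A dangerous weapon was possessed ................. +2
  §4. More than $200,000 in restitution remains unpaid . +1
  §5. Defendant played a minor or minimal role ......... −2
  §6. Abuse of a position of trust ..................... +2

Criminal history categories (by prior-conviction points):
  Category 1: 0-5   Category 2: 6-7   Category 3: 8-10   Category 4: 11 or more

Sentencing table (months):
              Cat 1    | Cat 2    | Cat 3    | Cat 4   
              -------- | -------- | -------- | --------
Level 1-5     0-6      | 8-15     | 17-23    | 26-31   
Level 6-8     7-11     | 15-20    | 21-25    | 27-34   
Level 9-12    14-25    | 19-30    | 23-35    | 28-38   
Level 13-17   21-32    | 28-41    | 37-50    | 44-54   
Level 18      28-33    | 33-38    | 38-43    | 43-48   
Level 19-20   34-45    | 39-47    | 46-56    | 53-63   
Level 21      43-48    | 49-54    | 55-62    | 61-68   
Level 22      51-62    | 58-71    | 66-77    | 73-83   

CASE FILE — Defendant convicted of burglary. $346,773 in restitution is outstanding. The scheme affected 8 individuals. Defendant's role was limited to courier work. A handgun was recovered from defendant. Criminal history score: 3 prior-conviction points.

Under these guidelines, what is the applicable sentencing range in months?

7-11 months

Base offense level for burglary: 3.
§1 applies (level before this adjustment is 3 < 8, so +3): 3 + 3 = 6.
§2 does not apply.
§3 applies: 6 + 2 = 8.
§4 applies: 8 + 1 = 9.
§5 applies: 9 − 2 = 7.
§6 does not apply.
Final offense level: 7.
Criminal history: 3 prior points → Category 1 (0-5).
Level 7 falls in the 6-8 band.
Grid: Level 6-8 × Category 1 = 7-11 months.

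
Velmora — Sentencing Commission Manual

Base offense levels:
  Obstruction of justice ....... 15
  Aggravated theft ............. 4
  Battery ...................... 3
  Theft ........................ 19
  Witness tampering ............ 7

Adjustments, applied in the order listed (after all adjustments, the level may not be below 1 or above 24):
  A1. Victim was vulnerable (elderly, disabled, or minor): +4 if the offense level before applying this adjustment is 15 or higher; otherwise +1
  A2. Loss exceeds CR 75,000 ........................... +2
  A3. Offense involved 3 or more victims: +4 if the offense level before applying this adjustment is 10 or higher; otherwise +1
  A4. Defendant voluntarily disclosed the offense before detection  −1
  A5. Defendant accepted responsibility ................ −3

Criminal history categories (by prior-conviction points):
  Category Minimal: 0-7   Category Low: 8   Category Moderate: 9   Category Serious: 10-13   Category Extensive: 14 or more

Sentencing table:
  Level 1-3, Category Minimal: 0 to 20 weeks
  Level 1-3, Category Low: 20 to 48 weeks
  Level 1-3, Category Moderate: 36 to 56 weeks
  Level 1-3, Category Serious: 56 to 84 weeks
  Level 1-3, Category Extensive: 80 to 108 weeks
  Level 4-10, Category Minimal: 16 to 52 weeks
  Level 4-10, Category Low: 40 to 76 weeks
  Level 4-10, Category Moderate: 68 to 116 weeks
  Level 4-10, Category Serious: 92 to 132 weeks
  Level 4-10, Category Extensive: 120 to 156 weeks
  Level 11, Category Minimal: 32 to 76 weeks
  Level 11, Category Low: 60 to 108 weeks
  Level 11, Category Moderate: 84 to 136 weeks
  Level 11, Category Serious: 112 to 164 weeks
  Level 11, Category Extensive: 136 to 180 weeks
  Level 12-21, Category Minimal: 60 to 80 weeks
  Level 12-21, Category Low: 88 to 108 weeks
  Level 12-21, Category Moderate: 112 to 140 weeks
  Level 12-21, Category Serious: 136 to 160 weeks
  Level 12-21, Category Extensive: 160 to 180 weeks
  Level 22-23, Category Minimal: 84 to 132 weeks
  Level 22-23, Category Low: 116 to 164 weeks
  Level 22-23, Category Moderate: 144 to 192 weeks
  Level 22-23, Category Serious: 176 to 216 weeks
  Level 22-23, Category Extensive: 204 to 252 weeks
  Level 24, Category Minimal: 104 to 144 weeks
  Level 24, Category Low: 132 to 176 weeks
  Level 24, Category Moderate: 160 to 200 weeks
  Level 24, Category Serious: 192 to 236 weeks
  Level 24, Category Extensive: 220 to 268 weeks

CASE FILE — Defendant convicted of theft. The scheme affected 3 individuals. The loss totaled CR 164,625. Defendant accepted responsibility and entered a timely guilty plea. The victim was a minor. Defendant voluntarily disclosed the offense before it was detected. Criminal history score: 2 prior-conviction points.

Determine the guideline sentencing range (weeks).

104-144 weeks

Base offense level for theft: 19.
A1 applies (level before this adjustment is 19 ≥ 15, so +4): 19 + 4 = 23.
A2 applies: 23 + 2 = 25.
A3 applies (level before this adjustment is 25 ≥ 10, so +4): 25 + 4 = 29.
A4 applies: 29 − 1 = 28.
A5 applies: 28 − 3 = 25.
Level 25 exceeds the maximum of 24; capped at 24.
Final offense level: 24.
Criminal history: 2 prior points → Category Minimal (0-7).
Level 24 falls in the 24 band.
Grid: Level 24 × Category Minimal = 104-144 weeks.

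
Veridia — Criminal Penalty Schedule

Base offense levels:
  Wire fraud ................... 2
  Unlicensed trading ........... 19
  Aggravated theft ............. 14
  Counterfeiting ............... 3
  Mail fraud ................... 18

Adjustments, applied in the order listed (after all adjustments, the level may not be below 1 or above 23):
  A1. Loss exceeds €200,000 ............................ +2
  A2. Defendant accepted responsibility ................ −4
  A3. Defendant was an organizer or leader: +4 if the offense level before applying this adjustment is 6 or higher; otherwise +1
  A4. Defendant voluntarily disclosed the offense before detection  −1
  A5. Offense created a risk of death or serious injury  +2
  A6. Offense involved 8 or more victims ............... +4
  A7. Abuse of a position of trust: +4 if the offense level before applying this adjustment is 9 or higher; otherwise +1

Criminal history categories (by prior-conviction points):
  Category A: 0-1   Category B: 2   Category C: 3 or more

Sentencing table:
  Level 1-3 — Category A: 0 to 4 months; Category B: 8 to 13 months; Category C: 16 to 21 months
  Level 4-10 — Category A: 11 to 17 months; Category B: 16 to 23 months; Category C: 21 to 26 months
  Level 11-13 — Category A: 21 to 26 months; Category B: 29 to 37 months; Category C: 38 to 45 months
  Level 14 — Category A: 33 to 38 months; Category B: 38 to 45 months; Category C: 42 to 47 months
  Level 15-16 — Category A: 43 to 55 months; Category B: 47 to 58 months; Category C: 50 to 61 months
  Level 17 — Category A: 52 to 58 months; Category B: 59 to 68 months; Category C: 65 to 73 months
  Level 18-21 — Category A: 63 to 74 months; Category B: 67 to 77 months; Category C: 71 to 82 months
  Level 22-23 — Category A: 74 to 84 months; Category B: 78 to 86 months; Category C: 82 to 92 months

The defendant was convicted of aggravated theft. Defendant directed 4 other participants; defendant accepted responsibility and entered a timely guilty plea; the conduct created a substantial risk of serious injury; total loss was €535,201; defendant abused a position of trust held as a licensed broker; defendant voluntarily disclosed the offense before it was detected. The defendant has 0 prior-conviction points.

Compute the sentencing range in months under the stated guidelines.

63-74 months

Base offense level for aggravated theft: 14.
A1 applies: 14 + 2 = 16.
A2 applies: 16 − 4 = 12.
A3 applies (level before this adjustment is 12 ≥ 6, so +4): 12 + 4 = 16.
A4 applies: 16 − 1 = 15.
A5 applies: 15 + 2 = 17.
A7 applies (level before this adjustment is 17 ≥ 9, so +4): 17 + 4 = 21.
Final offense level: 21.
Criminal history: 0 prior points → Category A (0-1).
Level 21 falls in the 18-21 band.
Grid: Level 18-21 × Category A = 63-74 months.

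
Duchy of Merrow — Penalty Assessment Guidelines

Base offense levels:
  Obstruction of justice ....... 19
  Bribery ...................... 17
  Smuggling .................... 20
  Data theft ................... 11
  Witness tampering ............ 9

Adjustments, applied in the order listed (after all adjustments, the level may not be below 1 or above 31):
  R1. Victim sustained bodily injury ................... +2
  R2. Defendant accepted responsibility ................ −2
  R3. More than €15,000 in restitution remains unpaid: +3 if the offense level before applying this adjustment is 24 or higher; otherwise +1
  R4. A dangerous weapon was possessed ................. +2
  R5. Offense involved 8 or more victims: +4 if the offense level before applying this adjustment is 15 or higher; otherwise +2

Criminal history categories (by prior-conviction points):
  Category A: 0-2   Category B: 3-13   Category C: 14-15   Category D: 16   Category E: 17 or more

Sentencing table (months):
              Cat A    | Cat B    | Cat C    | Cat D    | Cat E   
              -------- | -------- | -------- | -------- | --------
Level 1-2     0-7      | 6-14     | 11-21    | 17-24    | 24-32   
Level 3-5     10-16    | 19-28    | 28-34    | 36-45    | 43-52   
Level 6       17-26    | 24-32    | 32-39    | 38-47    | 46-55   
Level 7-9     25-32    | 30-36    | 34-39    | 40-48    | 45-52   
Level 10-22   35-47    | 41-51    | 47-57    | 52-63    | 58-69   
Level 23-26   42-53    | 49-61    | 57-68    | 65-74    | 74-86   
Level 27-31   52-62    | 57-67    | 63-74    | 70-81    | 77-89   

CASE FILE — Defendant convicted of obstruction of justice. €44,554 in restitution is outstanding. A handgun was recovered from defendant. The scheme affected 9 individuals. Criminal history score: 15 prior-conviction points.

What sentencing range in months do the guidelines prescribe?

Base offense level for obstruction of justice: 19.
R2 does not apply.
R3 applies (level before this adjustment is 19 < 24, so +1): 19 + 1 = 20.
R4 applies: 20 + 2 = 22.
R5 applies (level before this adjustment is 22 ≥ 15, so +4): 22 + 4 = 26.
Final offense level: 26.
Criminal history: 15 prior points → Category C (14-15).
Level 26 falls in the 23-26 band.
Grid: Level 23-26 × Category C = 57-68 months.

57-68 months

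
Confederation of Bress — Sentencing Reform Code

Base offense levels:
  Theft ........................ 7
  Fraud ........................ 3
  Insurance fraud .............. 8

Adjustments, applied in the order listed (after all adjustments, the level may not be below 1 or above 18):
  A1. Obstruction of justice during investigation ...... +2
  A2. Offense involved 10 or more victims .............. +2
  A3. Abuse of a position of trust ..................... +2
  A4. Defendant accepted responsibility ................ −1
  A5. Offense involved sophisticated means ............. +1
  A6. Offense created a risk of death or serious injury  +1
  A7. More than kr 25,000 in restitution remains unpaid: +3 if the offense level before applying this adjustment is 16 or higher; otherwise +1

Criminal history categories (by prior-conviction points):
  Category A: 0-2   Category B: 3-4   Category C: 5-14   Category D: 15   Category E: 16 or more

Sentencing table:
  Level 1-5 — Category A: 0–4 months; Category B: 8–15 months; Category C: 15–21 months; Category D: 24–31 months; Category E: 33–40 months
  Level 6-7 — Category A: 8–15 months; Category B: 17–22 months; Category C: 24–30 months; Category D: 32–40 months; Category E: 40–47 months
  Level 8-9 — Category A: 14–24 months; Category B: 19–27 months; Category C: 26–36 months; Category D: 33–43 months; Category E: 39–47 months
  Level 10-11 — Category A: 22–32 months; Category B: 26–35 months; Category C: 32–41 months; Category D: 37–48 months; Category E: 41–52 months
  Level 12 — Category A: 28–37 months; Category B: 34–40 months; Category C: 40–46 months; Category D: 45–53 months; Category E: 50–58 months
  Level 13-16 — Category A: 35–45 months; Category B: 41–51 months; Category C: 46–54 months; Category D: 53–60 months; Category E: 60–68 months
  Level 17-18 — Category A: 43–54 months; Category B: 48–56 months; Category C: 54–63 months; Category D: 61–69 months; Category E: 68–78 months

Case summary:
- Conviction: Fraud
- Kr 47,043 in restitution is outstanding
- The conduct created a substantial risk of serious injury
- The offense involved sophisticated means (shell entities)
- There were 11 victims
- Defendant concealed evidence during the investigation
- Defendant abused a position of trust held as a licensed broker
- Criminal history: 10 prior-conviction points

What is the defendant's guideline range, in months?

Base offense level for fraud: 3.
A1 applies: 3 + 2 = 5.
A2 applies: 5 + 2 = 7.
A3 applies: 7 + 2 = 9.
A5 applies: 9 + 1 = 10.
A6 applies: 10 + 1 = 11.
A7 applies (level before this adjustment is 11 < 16, so +1): 11 + 1 = 12.
Final offense level: 12.
Criminal history: 10 prior points → Category C (5-14).
Level 12 falls in the 12 band.
Grid: Level 12 × Category C = 40-46 months.

40-46 months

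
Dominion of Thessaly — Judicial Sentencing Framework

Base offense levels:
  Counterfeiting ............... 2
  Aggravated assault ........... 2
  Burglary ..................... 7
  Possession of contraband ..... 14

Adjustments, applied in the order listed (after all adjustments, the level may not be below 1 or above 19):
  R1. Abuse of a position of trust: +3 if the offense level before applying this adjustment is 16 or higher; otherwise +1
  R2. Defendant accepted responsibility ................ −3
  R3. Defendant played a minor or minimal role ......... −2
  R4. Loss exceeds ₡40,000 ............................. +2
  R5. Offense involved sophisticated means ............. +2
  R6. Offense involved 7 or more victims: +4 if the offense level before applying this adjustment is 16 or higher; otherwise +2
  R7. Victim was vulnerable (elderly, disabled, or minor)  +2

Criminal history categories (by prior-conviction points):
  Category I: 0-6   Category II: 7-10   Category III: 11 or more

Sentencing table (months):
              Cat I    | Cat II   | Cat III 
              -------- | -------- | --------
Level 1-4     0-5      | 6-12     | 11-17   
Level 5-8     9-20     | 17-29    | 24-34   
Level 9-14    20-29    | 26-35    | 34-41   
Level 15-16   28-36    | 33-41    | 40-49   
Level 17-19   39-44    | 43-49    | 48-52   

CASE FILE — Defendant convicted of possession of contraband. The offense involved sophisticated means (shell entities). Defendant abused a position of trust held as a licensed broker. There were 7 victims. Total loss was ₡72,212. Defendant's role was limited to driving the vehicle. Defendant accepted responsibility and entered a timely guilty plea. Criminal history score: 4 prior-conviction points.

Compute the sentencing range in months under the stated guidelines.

28-36 months

Base offense level for possession of contraband: 14.
R1 applies (level before this adjustment is 14 < 16, so +1): 14 + 1 = 15.
R2 applies: 15 − 3 = 12.
R3 applies: 12 − 2 = 10.
R4 applies: 10 + 2 = 12.
R5 applies: 12 + 2 = 14.
R6 applies (level before this adjustment is 14 < 16, so +2): 14 + 2 = 16.
Final offense level: 16.
Criminal history: 4 prior points → Category I (0-6).
Level 16 falls in the 15-16 band.
Grid: Level 15-16 × Category I = 28-36 months.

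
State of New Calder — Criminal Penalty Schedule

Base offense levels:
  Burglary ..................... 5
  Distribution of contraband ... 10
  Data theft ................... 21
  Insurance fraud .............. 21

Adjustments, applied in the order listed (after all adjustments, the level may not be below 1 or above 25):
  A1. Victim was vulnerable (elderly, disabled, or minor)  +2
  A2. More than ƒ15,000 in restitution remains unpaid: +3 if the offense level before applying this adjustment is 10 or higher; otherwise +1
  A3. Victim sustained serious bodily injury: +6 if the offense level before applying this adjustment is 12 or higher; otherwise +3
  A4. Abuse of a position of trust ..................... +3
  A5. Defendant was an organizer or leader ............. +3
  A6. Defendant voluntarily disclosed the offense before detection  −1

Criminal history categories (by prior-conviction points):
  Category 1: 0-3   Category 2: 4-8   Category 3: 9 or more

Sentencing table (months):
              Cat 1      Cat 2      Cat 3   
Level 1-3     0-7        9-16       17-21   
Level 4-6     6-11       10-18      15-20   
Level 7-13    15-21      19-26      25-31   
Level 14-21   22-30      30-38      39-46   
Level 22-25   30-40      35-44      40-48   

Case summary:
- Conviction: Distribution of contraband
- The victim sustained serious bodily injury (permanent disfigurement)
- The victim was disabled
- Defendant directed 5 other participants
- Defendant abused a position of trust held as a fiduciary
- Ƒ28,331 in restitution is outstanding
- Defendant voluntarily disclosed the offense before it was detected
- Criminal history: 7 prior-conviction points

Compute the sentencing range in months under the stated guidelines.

35-44 months

Base offense level for distribution of contraband: 10.
A1 applies: 10 + 2 = 12.
A2 applies (level before this adjustment is 12 ≥ 10, so +3): 12 + 3 = 15.
A3 applies (level before this adjustment is 15 ≥ 12, so +6): 15 + 6 = 21.
A4 applies: 21 + 3 = 24.
A5 applies: 24 + 3 = 27.
A6 applies: 27 − 1 = 26.
Level 26 exceeds the maximum of 25; capped at 25.
Final offense level: 25.
Criminal history: 7 prior points → Category 2 (4-8).
Level 25 falls in the 22-25 band.
Grid: Level 22-25 × Category 2 = 35-44 months.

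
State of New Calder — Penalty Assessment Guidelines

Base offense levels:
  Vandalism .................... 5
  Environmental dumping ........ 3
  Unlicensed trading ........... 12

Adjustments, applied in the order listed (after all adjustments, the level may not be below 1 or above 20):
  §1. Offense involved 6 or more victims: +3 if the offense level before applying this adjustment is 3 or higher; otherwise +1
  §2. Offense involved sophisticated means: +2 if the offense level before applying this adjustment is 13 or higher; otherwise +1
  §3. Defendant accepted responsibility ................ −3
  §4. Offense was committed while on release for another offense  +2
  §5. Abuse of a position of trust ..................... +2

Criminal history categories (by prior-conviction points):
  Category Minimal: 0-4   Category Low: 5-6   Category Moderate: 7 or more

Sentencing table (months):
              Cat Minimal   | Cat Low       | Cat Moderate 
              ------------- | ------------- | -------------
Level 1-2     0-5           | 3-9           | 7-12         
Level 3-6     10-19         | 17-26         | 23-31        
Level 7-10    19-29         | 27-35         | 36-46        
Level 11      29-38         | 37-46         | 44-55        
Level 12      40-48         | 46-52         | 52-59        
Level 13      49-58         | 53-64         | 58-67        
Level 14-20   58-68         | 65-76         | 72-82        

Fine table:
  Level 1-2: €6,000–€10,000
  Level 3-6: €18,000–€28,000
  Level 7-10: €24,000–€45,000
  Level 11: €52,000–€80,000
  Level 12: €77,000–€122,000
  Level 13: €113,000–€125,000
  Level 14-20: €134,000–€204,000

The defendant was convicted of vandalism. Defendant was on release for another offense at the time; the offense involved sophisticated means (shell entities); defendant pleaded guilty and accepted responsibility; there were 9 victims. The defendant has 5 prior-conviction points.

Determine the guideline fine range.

Base offense level for vandalism: 5.
§1 applies (level before this adjustment is 5 ≥ 3, so +3): 5 + 3 = 8.
§2 applies (level before this adjustment is 8 < 13, so +1): 8 + 1 = 9.
§3 applies: 9 − 3 = 6.
§4 applies: 6 + 2 = 8.
§5 does not apply.
Final offense level: 8.
Level 8 falls in the 7-10 band.
Fine table: Level 7-10 → €24,000–€45,000.

€24,000–€45,000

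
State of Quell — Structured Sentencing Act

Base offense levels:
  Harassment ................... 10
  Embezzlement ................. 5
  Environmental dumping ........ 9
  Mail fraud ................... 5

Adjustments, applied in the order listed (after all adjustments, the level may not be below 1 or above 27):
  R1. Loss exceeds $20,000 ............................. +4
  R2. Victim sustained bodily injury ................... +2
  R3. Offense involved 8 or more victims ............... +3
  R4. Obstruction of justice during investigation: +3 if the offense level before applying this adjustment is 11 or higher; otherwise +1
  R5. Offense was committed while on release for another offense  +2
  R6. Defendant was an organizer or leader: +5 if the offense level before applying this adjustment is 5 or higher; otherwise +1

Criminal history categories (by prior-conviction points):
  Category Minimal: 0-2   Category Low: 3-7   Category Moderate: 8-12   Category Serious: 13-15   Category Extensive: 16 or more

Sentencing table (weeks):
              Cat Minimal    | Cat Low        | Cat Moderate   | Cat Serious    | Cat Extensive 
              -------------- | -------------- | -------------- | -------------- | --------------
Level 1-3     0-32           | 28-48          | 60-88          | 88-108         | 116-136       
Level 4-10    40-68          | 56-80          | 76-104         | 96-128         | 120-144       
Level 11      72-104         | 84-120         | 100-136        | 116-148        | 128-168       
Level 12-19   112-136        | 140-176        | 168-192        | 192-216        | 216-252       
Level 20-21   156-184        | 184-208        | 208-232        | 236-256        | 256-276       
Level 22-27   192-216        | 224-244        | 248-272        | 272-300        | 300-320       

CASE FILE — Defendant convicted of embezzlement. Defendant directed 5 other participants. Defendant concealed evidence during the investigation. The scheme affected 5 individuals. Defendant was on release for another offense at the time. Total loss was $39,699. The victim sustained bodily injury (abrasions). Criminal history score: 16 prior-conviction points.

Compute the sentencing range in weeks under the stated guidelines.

Base offense level for embezzlement: 5.
R1 applies: 5 + 4 = 9.
R2 applies: 9 + 2 = 11.
R3 does not apply.
R4 applies (level before this adjustment is 11 ≥ 11, so +3): 11 + 3 = 14.
R5 applies: 14 + 2 = 16.
R6 applies (level before this adjustment is 16 ≥ 5, so +5): 16 + 5 = 21.
Final offense level: 21.
Criminal history: 16 prior points → Category Extensive (16+).
Level 21 falls in the 20-21 band.
Grid: Level 20-21 × Category Extensive = 256-276 weeks.

256-276 weeks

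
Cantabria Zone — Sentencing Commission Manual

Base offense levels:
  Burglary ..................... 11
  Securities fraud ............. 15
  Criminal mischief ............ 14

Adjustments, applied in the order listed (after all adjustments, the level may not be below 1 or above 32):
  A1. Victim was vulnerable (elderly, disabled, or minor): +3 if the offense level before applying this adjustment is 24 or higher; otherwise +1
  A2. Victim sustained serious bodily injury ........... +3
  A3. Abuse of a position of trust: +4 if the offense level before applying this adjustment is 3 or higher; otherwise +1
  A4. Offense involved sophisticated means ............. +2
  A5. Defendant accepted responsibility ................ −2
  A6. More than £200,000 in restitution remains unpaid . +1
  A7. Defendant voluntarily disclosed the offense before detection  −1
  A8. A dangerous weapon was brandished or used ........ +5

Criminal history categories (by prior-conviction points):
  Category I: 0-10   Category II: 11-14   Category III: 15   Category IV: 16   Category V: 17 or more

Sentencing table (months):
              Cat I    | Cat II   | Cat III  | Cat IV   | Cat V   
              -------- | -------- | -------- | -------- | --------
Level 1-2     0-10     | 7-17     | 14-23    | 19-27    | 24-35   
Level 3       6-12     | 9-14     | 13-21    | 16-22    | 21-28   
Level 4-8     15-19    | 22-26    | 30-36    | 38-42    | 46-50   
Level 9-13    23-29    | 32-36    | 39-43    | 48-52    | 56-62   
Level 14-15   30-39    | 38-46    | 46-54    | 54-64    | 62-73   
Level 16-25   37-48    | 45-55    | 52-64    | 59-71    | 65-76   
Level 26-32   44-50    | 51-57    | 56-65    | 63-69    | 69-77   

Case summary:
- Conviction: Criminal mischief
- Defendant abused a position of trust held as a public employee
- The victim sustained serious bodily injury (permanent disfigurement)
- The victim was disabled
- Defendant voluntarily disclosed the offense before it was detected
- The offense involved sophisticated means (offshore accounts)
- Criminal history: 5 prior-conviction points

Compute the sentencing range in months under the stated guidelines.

Base offense level for criminal mischief: 14.
A1 applies (level before this adjustment is 14 < 24, so +1): 14 + 1 = 15.
A2 applies: 15 + 3 = 18.
A3 applies (level before this adjustment is 18 ≥ 3, so +4): 18 + 4 = 22.
A4 applies: 22 + 2 = 24.
A7 applies: 24 − 1 = 23.
Final offense level: 23.
Criminal history: 5 prior points → Category I (0-10).
Level 23 falls in the 16-25 band.
Grid: Level 16-25 × Category I = 37-48 months.

37-48 months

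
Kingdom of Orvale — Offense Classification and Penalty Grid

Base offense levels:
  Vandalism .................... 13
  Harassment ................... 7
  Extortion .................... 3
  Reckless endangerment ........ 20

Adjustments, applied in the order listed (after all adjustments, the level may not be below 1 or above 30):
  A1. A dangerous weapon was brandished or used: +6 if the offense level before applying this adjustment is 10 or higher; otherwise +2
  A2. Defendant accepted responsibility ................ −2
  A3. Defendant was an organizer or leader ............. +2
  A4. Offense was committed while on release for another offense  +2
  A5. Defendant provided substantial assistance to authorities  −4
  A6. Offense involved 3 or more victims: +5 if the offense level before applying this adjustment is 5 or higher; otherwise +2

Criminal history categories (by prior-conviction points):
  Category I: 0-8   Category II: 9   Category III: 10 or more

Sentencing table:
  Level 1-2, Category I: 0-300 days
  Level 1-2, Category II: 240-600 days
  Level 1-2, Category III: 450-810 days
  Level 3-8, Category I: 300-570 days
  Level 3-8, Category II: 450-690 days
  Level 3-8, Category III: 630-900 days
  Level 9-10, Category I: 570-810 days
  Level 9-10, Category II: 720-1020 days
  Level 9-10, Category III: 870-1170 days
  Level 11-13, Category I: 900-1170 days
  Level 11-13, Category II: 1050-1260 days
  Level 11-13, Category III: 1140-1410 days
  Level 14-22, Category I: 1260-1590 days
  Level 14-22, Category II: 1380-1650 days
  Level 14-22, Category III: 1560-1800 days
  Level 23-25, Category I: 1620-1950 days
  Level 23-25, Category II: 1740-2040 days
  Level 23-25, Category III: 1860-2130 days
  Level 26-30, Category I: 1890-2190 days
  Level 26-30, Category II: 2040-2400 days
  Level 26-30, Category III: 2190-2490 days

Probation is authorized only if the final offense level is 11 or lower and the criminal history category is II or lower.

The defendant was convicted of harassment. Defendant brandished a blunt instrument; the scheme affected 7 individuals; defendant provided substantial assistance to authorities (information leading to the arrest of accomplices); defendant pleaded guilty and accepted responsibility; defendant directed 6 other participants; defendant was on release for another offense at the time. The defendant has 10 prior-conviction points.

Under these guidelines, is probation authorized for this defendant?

No

Base offense level for harassment: 7.
A1 applies (level before this adjustment is 7 < 10, so +2): 7 + 2 = 9.
A2 applies: 9 − 2 = 7.
A3 applies: 7 + 2 = 9.
A4 applies: 9 + 2 = 11.
A5 applies: 11 − 4 = 7.
A6 applies (level before this adjustment is 7 ≥ 5, so +5): 7 + 5 = 12.
Final offense level: 12.
Criminal history: 10 prior points → Category III (10+).
Level 12 falls in the 11-13 band.
Grid: Level 11-13 × Category III = 1140-1410 days.
Probation check: level 12 > 11 and category III > II → not eligible.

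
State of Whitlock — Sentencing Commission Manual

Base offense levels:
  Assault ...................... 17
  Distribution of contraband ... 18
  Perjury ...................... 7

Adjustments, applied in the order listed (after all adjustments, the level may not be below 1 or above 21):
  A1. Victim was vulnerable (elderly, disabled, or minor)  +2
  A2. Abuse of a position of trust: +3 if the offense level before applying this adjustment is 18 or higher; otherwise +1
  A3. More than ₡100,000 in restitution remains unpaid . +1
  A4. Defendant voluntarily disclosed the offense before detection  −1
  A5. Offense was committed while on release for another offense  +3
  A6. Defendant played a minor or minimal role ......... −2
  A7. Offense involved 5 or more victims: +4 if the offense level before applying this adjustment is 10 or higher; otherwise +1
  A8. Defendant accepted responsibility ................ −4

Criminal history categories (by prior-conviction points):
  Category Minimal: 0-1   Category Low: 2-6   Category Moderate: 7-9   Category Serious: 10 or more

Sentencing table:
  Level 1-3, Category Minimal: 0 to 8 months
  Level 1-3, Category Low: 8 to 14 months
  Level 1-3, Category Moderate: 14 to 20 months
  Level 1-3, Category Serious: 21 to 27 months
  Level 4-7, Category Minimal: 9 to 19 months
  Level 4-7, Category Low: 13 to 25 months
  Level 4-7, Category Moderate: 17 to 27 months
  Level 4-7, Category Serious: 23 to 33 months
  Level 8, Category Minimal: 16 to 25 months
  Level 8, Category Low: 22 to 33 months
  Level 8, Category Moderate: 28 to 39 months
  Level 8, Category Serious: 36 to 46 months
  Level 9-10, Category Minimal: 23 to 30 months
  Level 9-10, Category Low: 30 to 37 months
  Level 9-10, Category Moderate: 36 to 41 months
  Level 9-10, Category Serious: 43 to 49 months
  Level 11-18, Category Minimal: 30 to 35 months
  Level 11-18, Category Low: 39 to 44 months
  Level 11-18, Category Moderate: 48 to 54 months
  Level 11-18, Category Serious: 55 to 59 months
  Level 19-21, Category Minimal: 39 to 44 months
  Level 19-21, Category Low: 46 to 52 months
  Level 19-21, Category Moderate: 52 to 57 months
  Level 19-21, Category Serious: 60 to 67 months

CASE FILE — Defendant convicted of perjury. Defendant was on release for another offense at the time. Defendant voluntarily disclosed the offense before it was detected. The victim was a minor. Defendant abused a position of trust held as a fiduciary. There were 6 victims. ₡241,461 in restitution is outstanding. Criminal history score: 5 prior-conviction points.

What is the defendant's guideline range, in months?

Base offense level for perjury: 7.
A1 applies: 7 + 2 = 9.
A2 applies (level before this adjustment is 9 < 18, so +1): 9 + 1 = 10.
A3 applies: 10 + 1 = 11.
A4 applies: 11 − 1 = 10.
A5 applies: 10 + 3 = 13.
A6 does not apply.
A7 applies (level before this adjustment is 13 ≥ 10, so +4): 13 + 4 = 17.
A8 does not apply.
Final offense level: 17.
Criminal history: 5 prior points → Category Low (2-6).
Level 17 falls in the 11-18 band.
Grid: Level 11-18 × Category Low = 39-44 months.

39-44 months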